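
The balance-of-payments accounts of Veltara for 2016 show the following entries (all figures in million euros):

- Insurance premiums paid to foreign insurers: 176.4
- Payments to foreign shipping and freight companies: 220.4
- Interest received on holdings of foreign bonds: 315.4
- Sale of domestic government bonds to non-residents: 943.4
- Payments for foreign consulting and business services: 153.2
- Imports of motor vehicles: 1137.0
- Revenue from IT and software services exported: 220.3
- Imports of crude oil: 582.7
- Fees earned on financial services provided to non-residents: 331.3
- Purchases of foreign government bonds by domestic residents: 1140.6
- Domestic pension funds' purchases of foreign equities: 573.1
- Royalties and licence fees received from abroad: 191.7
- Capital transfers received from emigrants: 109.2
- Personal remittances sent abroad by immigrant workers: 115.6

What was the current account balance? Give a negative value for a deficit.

Goods: -1137.0 - 582.7 = -1719.7
Services: 220.3 - 176.4 - 153.2 + 191.7 - 220.4 + 331.3 = 193.3
Primary income: 315.4
Secondary income: -115.6
Current account = (-1719.7) + 193.3 + 315.4 + (-115.6) = -1326.6
(Excluded from the current account — financial account: sale of domestic government bonds to non-residents 943.4, purchases of foreign government bonds by domestic residents 1140.6, domestic pension funds' purchases of foreign equities 573.1; capital account: capital transfers received from emigrants 109.2.)

-1326.6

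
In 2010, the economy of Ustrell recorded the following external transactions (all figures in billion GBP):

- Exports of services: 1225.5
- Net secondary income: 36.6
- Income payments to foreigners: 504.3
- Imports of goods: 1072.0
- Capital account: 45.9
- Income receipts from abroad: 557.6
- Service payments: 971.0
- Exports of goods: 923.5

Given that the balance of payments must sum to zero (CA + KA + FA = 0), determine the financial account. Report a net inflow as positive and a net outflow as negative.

-241.8

Goods balance = 923.5 - 1072.0 = -148.5
Services balance = 1225.5 - 971.0 = 254.5
Trade balance (goods + services) = -148.5 + 254.5 = 106.0
Net primary income = 557.6 - 504.3 = 53.3
Net secondary income = 36.6
Current account = 106.0 + 53.3 + 36.6 = 195.9
Financial account = -(195.9 + 45.9) = -241.8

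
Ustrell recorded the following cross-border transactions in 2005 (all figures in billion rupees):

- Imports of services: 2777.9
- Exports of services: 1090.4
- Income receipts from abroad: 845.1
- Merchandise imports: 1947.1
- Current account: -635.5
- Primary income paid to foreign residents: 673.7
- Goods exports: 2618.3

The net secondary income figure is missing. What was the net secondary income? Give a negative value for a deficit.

209.4

Current account = goods balance + services balance + net primary income + net secondary income
Sum of the known components = -844.9
Net secondary income = CA - (known components) = -635.5 - (-844.9) = 209.4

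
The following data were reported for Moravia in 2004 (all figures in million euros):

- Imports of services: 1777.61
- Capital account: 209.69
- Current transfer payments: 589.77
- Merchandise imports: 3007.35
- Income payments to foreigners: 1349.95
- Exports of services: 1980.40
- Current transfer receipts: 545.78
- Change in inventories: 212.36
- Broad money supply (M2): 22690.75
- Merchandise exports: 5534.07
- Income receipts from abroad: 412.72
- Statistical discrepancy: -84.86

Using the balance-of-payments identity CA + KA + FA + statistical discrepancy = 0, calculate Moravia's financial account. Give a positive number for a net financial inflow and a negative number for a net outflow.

Goods balance = 5534.07 - 3007.35 = 2526.72
Services balance = 1980.40 - 1777.61 = 202.79
Trade balance (goods + services) = 2526.72 + 202.79 = 2729.51
Net primary income = 412.72 - 1349.95 = -937.23
Net secondary income = 545.78 - 589.77 = -43.99
Current account = 2729.51 + (-937.23) + (-43.99) = 1748.29
Financial account = -(1748.29 + 209.69 + (-84.86)) = -1873.12

-1873.12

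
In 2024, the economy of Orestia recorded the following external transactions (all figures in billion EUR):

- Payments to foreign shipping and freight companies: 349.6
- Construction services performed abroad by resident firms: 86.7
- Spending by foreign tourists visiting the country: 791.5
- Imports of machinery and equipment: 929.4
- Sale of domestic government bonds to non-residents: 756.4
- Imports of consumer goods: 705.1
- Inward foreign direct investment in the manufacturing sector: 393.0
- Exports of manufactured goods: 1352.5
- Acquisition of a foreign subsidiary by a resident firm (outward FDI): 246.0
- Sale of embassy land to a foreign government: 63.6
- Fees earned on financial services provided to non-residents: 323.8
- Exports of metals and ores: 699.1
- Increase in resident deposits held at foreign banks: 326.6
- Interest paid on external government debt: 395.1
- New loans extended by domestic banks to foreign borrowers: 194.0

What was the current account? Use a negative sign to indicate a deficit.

874.4

Goods: -705.1 + 1352.5 + 699.1 - 929.4 = 417.1
Services: -349.6 + 86.7 + 323.8 + 791.5 = 852.4
Primary income: -395.1
Current account = 417.1 + 852.4 + (-395.1) = 874.4
(Excluded from the current account — financial account: sale of domestic government bonds to non-residents 756.4, inward foreign direct investment in the manufacturing sector 393.0, acquisition of a foreign subsidiary by a resident firm (outward FDI) 246.0, increase in resident deposits held at foreign banks 326.6, new loans extended by domestic banks to foreign borrowers 194.0; capital account: sale of embassy land to a foreign government 63.6.)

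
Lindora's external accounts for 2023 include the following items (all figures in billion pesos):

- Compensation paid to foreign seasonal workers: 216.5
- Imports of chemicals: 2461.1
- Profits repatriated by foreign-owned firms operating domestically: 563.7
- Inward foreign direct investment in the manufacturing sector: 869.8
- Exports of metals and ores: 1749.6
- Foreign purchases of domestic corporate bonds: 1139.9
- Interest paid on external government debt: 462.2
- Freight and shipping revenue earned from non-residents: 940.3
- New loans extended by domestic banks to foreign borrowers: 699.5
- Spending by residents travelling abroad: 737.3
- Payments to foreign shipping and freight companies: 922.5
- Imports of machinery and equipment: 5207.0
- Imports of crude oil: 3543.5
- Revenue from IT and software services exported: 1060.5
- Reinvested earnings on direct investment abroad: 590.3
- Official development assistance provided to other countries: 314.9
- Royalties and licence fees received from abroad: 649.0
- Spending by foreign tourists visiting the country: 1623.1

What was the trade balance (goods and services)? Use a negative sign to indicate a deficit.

Goods: -3543.5 - 2461.1 + 1749.6 - 5207.0 = -9462.0
Services: 940.3 + 649.0 - 737.3 - 922.5 + 1623.1 + 1060.5 = 2613.1
Trade balance = -9462.0 + 2613.1 = -6848.9
(Excluded from the trade balance — primary income: compensation paid to foreign seasonal workers 216.5, profits repatriated by foreign-owned firms operating domestically 563.7, interest paid on external government debt 462.2, reinvested earnings on direct investment abroad 590.3; financial account: inward foreign direct investment in the manufacturing sector 869.8, foreign purchases of domestic corporate bonds 1139.9, new loans extended by domestic banks to foreign borrowers 699.5; secondary income: official development assistance provided to other countries 314.9.)

-6848.9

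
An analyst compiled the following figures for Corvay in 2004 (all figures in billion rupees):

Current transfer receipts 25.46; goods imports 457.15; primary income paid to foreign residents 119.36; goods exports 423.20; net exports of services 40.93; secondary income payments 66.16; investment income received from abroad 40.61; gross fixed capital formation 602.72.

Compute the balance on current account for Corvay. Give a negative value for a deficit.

Goods balance = 423.20 - 457.15 = -33.95
Services balance = 40.93
Trade balance (goods + services) = -33.95 + 40.93 = 6.98
Net primary income = 40.61 - 119.36 = -78.75
Net secondary income = 25.46 - 66.16 = -40.70
Current account = 6.98 + (-78.75) + (-40.70) = -112.47

-112.47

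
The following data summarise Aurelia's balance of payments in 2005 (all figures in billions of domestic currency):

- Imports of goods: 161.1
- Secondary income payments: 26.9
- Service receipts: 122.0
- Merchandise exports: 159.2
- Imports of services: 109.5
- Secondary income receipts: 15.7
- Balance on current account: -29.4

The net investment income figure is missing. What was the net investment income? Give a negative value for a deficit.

-28.8

Current account = goods balance + services balance + net primary income + net secondary income
Sum of the known components = -0.6
Net investment income = CA - (known components) = -29.4 - (-0.6) = -28.8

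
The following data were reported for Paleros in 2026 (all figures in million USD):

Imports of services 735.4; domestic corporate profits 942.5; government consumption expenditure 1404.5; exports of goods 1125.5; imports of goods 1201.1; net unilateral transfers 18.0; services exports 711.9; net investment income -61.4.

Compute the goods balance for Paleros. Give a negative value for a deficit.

Goods balance = 1125.5 - 1201.1 = -75.6

-75.6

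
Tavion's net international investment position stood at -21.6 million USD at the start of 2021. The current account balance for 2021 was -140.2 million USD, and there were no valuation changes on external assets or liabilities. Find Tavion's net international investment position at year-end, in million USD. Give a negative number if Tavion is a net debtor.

-161.8

With no valuation effects, change in NIIP = current account = -140.2
End-of-year NIIP = -21.6 + (-140.2) = -161.8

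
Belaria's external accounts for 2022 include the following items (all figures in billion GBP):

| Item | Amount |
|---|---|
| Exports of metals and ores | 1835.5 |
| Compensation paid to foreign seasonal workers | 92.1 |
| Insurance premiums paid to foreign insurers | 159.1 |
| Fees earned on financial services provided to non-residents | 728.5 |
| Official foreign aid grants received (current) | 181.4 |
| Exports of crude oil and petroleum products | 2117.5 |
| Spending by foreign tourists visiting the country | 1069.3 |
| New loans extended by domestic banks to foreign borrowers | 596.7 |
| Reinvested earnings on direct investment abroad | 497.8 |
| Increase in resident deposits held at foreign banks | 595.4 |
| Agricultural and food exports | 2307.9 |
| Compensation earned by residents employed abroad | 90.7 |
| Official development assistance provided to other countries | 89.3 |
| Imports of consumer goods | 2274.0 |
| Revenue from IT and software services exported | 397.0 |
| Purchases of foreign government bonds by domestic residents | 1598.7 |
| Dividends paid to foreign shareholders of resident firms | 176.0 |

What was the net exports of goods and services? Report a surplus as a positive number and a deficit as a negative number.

6022.6

Goods: -2274.0 + 1835.5 + 2307.9 + 2117.5 = 3986.9
Services: 397.0 + 1069.3 + 728.5 - 159.1 = 2035.7
Trade balance = 3986.9 + 2035.7 = 6022.6
(Excluded from the trade balance — primary income: compensation paid to foreign seasonal workers 92.1, reinvested earnings on direct investment abroad 497.8, compensation earned by residents employed abroad 90.7, dividends paid to foreign shareholders of resident firms 176.0; secondary income: official foreign aid grants received (current) 181.4, official development assistance provided to other countries 89.3; financial account: new loans extended by domestic banks to foreign borrowers 596.7, increase in resident deposits held at foreign banks 595.4, purchases of foreign government bonds by domestic residents 1598.7.)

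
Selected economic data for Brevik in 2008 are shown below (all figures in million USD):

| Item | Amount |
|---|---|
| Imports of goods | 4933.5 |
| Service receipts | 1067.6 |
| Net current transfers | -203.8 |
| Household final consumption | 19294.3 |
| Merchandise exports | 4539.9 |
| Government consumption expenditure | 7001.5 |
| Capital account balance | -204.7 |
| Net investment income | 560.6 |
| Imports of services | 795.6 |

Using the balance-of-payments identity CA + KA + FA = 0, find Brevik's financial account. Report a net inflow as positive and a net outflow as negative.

-30.5

Goods balance = 4539.9 - 4933.5 = -393.6
Services balance = 1067.6 - 795.6 = 272.0
Trade balance (goods + services) = -393.6 + 272.0 = -121.6
Net primary income = 560.6
Net secondary income = -203.8
Current account = -121.6 + 560.6 + (-203.8) = 235.2
Financial account = -(235.2 + (-204.7)) = -30.5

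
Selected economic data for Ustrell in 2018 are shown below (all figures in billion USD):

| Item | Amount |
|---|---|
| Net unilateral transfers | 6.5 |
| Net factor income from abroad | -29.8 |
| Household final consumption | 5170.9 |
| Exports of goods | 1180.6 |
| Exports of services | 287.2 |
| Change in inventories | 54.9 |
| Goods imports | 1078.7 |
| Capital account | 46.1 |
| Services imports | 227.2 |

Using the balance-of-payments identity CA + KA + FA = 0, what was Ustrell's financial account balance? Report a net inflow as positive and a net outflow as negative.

Goods balance = 1180.6 - 1078.7 = 101.9
Services balance = 287.2 - 227.2 = 60.0
Trade balance (goods + services) = 101.9 + 60.0 = 161.9
Net primary income = -29.8
Net secondary income = 6.5
Current account = 161.9 + (-29.8) + 6.5 = 138.6
Financial account = -(138.6 + 46.1) = -184.7

-184.7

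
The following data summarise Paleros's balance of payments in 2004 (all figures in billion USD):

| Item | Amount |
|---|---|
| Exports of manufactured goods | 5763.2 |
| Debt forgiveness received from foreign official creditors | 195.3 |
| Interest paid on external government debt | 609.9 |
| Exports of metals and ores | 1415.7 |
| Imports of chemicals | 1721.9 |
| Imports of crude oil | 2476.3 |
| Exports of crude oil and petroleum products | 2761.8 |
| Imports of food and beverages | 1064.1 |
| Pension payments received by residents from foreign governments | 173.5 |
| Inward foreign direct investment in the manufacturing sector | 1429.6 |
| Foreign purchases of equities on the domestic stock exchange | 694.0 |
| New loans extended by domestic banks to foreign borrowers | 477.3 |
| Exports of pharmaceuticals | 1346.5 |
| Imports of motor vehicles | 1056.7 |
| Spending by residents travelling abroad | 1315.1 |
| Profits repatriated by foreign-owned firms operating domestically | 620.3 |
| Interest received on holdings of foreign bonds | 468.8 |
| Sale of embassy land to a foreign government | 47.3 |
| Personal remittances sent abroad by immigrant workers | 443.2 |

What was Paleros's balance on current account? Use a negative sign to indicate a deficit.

Goods: -2476.3 + 1415.7 - 1064.1 + 5763.2 + 2761.8 - 1721.9 + 1346.5 - 1056.7 = 4968.2
Services: -1315.1
Primary income: 468.8 - 620.3 - 609.9 = -761.4
Secondary income: 173.5 - 443.2 = -269.7
Current account = 4968.2 + (-1315.1) + (-761.4) + (-269.7) = 2622.0
(Excluded from the current account — capital account: debt forgiveness received from foreign official creditors 195.3, sale of embassy land to a foreign government 47.3; financial account: inward foreign direct investment in the manufacturing sector 1429.6, foreign purchases of equities on the domestic stock exchange 694.0, new loans extended by domestic banks to foreign borrowers 477.3.)

2622.0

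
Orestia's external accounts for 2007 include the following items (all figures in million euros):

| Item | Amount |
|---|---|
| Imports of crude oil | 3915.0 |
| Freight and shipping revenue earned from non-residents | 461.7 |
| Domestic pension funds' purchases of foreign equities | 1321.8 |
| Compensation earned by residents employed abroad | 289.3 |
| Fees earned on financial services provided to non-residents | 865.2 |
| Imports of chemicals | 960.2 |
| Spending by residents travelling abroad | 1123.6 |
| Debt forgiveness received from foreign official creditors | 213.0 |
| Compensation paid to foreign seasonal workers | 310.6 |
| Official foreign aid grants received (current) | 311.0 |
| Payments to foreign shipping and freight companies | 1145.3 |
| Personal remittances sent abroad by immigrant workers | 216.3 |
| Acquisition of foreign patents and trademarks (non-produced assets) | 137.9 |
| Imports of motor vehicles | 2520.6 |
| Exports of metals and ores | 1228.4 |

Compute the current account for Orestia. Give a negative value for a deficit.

Goods: -960.2 + 1228.4 - 2520.6 - 3915.0 = -6167.4
Services: -1145.3 + 461.7 + 865.2 - 1123.6 = -942.0
Primary income: 289.3 - 310.6 = -21.3
Secondary income: 311.0 - 216.3 = 94.7
Current account = (-6167.4) + (-942.0) + (-21.3) + 94.7 = -7036.0
(Excluded from the current account — financial account: domestic pension funds' purchases of foreign equities 1321.8; capital account: debt forgiveness received from foreign official creditors 213.0, acquisition of foreign patents and trademarks (non-produced assets) 137.9.)

-7036.0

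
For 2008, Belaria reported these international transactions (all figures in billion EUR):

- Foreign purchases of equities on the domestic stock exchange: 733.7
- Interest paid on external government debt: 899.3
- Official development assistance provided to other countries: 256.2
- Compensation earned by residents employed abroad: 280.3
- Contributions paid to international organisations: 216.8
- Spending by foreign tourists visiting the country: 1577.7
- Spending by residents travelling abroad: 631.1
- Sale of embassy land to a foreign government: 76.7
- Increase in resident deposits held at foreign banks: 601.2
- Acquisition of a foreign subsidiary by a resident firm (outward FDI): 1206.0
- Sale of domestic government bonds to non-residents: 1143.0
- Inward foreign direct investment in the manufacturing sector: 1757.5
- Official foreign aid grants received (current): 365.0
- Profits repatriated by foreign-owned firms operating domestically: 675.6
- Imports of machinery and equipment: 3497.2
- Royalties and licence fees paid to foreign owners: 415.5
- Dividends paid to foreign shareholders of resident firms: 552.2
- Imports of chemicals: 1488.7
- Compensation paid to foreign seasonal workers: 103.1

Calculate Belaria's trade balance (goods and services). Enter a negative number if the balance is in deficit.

-4454.8

Goods: -3497.2 - 1488.7 = -4985.9
Services: 1577.7 - 415.5 - 631.1 = 531.1
Trade balance = -4985.9 + 531.1 = -4454.8
(Excluded from the trade balance — financial account: foreign purchases of equities on the domestic stock exchange 733.7, increase in resident deposits held at foreign banks 601.2, acquisition of a foreign subsidiary by a resident firm (outward FDI) 1206.0, sale of domestic government bonds to non-residents 1143.0, inward foreign direct investment in the manufacturing sector 1757.5; primary income: interest paid on external government debt 899.3, compensation earned by residents employed abroad 280.3, profits repatriated by foreign-owned firms operating domestically 675.6, dividends paid to foreign shareholders of resident firms 552.2, compensation paid to foreign seasonal workers 103.1; secondary income: official development assistance provided to other countries 256.2, contributions paid to international organisations 216.8, official foreign aid grants received (current) 365.0; capital account: sale of embassy land to a foreign government 76.7.)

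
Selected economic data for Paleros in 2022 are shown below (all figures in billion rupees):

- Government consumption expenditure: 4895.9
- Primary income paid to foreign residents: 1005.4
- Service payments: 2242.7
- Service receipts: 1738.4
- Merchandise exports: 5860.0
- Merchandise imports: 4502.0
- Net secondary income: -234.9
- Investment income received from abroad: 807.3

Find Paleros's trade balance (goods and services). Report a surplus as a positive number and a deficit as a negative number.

Goods balance = 5860.0 - 4502.0 = 1358.0
Services balance = 1738.4 - 2242.7 = -504.3
Trade balance (goods + services) = 1358.0 + (-504.3) = 853.7

853.7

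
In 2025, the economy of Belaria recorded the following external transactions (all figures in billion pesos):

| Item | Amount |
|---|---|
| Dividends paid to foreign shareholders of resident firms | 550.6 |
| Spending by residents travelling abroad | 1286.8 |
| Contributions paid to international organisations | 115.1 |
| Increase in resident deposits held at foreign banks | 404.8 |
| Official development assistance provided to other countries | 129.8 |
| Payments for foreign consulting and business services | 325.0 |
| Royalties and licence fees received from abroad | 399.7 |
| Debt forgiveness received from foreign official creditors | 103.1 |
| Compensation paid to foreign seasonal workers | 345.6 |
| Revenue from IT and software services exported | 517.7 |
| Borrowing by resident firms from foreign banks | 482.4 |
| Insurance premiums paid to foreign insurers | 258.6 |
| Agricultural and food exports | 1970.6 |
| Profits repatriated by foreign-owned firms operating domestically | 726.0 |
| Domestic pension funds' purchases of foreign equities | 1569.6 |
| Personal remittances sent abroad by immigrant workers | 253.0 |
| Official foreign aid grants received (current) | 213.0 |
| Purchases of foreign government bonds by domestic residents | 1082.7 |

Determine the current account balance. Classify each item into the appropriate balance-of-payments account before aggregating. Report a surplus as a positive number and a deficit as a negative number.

Goods: 1970.6
Services: 517.7 - 1286.8 + 399.7 - 325.0 - 258.6 = -953.0
Primary income: -345.6 - 550.6 - 726.0 = -1622.2
Secondary income: -253.0 - 129.8 - 115.1 + 213.0 = -284.9
Current account = 1970.6 + (-953.0) + (-1622.2) + (-284.9) = -889.5
(Excluded from the current account — financial account: increase in resident deposits held at foreign banks 404.8, borrowing by resident firms from foreign banks 482.4, domestic pension funds' purchases of foreign equities 1569.6, purchases of foreign government bonds by domestic residents 1082.7; capital account: debt forgiveness received from foreign official creditors 103.1.)

-889.5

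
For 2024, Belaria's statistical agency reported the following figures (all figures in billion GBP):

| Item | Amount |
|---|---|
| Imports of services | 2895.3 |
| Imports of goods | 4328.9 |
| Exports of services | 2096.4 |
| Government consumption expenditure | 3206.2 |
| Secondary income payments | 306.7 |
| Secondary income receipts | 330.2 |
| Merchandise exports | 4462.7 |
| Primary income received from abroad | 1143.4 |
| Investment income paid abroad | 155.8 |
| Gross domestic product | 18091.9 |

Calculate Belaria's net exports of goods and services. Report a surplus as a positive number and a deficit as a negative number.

Goods balance = 4462.7 - 4328.9 = 133.8
Services balance = 2096.4 - 2895.3 = -798.9
Trade balance (goods + services) = 133.8 + (-798.9) = -665.1

-665.1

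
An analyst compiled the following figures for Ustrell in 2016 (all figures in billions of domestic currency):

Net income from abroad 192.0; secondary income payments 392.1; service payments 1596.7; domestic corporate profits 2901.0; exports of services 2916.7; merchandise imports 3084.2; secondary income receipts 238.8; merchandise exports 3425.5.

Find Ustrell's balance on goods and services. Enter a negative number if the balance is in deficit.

1661.3

Goods balance = 3425.5 - 3084.2 = 341.3
Services balance = 2916.7 - 1596.7 = 1320.0
Trade balance (goods + services) = 341.3 + 1320.0 = 1661.3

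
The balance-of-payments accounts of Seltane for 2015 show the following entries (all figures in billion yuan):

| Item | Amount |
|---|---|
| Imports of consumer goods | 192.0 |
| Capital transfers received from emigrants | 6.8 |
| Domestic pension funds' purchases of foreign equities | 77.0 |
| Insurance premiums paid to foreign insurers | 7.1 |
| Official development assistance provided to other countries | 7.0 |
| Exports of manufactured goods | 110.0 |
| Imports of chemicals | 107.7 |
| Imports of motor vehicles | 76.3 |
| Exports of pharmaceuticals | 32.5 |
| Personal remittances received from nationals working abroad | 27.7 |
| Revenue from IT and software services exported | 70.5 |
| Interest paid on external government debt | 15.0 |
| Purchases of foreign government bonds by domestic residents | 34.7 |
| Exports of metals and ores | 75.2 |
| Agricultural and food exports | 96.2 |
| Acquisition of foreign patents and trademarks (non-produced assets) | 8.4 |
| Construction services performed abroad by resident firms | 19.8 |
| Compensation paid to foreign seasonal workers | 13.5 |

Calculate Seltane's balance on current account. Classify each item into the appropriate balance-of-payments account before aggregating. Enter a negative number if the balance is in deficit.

13.3

Goods: 32.5 - 76.3 + 75.2 + 110.0 + 96.2 - 192.0 - 107.7 = -62.1
Services: 70.5 - 7.1 + 19.8 = 83.2
Primary income: -13.5 - 15.0 = -28.5
Secondary income: 27.7 - 7.0 = 20.7
Current account = (-62.1) + 83.2 + (-28.5) + 20.7 = 13.3
(Excluded from the current account — capital account: capital transfers received from emigrants 6.8, acquisition of foreign patents and trademarks (non-produced assets) 8.4; financial account: domestic pension funds' purchases of foreign equities 77.0, purchases of foreign government bonds by domestic residents 34.7.)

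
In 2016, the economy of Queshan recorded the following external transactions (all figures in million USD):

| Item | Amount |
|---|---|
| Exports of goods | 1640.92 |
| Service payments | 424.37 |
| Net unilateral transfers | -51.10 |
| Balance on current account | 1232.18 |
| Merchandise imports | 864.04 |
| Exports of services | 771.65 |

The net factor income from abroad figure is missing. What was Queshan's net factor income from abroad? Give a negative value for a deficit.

159.12

Current account = goods balance + services balance + net primary income + net secondary income
Sum of the known components = 1073.06
Net factor income from abroad = CA - (known components) = 1232.18 - 1073.06 = 159.12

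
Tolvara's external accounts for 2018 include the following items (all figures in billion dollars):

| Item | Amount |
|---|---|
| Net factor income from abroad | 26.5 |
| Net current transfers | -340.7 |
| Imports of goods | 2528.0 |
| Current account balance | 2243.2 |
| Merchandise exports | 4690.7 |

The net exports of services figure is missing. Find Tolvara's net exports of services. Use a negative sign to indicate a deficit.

Current account = goods balance + services balance + net primary income + net secondary income
Sum of the known components = 1848.5
Net exports of services = CA - (known components) = 2243.2 - 1848.5 = 394.7

394.7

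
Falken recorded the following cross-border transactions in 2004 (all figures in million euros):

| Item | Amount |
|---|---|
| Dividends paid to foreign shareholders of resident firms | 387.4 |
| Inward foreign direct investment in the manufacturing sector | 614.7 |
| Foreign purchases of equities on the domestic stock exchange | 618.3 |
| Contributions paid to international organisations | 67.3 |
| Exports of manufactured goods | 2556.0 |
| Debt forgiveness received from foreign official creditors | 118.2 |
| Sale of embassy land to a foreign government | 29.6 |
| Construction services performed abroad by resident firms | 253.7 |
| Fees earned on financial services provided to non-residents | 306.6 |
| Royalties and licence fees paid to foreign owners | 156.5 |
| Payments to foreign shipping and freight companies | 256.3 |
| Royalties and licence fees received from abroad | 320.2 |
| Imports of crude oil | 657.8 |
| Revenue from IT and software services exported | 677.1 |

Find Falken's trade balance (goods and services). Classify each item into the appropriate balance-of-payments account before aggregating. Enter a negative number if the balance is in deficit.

3043.0

Goods: 2556.0 - 657.8 = 1898.2
Services: 306.6 + 677.1 + 320.2 - 256.3 + 253.7 - 156.5 = 1144.8
Trade balance = 1898.2 + 1144.8 = 3043.0
(Excluded from the trade balance — primary income: dividends paid to foreign shareholders of resident firms 387.4; financial account: inward foreign direct investment in the manufacturing sector 614.7, foreign purchases of equities on the domestic stock exchange 618.3; secondary income: contributions paid to international organisations 67.3; capital account: debt forgiveness received from foreign official creditors 118.2, sale of embassy land to a foreign government 29.6.)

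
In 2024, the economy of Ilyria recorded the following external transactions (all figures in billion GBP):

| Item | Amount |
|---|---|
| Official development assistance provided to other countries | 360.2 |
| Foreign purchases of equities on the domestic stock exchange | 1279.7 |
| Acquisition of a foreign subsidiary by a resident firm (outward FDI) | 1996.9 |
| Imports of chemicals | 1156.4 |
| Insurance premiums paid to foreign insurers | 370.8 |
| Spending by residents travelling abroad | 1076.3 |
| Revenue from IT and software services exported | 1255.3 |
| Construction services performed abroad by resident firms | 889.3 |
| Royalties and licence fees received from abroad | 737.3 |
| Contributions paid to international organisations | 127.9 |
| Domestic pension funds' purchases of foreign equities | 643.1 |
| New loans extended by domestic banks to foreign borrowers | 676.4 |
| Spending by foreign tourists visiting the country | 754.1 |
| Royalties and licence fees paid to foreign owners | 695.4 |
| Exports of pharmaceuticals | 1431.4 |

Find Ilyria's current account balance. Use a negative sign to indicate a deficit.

1280.4

Goods: 1431.4 - 1156.4 = 275.0
Services: -695.4 + 737.3 - 1076.3 - 370.8 + 889.3 + 754.1 + 1255.3 = 1493.5
Secondary income: -360.2 - 127.9 = -488.1
Current account = 275.0 + 1493.5 + (-488.1) = 1280.4
(Excluded from the current account — financial account: foreign purchases of equities on the domestic stock exchange 1279.7, acquisition of a foreign subsidiary by a resident firm (outward FDI) 1996.9, domestic pension funds' purchases of foreign equities 643.1, new loans extended by domestic banks to foreign borrowers 676.4.)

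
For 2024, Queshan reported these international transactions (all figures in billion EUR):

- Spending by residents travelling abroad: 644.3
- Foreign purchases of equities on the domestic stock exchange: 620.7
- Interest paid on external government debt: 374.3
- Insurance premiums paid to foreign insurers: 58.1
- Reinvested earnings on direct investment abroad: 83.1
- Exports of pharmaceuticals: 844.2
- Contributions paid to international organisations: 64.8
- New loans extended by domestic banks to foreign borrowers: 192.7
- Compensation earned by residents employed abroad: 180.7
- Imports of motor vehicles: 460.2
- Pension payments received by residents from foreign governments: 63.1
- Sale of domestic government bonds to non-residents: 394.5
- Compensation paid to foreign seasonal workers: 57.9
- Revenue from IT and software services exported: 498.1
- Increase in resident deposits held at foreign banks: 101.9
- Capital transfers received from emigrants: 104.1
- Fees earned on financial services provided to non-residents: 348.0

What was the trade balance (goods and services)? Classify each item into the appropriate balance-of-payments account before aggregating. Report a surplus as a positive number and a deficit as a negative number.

Goods: 844.2 - 460.2 = 384.0
Services: 498.1 - 644.3 + 348.0 - 58.1 = 143.7
Trade balance = 384.0 + 143.7 = 527.7
(Excluded from the trade balance — financial account: foreign purchases of equities on the domestic stock exchange 620.7, new loans extended by domestic banks to foreign borrowers 192.7, sale of domestic government bonds to non-residents 394.5, increase in resident deposits held at foreign banks 101.9; primary income: interest paid on external government debt 374.3, reinvested earnings on direct investment abroad 83.1, compensation earned by residents employed abroad 180.7, compensation paid to foreign seasonal workers 57.9; secondary income: contributions paid to international organisations 64.8, pension payments received by residents from foreign governments 63.1; capital account: capital transfers received from emigrants 104.1.)

527.7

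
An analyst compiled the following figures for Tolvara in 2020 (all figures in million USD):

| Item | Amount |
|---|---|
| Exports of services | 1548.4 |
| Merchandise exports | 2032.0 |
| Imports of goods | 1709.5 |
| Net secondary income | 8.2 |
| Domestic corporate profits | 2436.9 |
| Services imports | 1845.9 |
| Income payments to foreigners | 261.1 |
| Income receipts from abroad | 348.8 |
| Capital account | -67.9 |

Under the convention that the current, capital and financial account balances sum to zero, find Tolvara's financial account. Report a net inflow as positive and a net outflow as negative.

Goods balance = 2032.0 - 1709.5 = 322.5
Services balance = 1548.4 - 1845.9 = -297.5
Trade balance (goods + services) = 322.5 + (-297.5) = 25.0
Net primary income = 348.8 - 261.1 = 87.7
Net secondary income = 8.2
Current account = 25.0 + 87.7 + 8.2 = 120.9
Financial account = -(120.9 + (-67.9)) = -53.0

-53.0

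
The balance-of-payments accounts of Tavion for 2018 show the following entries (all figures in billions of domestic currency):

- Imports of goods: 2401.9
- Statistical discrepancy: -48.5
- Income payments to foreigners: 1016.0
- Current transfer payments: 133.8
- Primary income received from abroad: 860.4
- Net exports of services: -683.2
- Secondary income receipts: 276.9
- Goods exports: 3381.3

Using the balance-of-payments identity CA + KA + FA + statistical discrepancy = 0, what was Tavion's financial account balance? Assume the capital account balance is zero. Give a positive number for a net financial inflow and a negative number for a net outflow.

Goods balance = 3381.3 - 2401.9 = 979.4
Services balance = -683.2
Trade balance (goods + services) = 979.4 + (-683.2) = 296.2
Net primary income = 860.4 - 1016.0 = -155.6
Net secondary income = 276.9 - 133.8 = 143.1
Current account = 296.2 + (-155.6) + 143.1 = 283.7
Financial account = -(283.7 + (-48.5)) = -235.2

-235.2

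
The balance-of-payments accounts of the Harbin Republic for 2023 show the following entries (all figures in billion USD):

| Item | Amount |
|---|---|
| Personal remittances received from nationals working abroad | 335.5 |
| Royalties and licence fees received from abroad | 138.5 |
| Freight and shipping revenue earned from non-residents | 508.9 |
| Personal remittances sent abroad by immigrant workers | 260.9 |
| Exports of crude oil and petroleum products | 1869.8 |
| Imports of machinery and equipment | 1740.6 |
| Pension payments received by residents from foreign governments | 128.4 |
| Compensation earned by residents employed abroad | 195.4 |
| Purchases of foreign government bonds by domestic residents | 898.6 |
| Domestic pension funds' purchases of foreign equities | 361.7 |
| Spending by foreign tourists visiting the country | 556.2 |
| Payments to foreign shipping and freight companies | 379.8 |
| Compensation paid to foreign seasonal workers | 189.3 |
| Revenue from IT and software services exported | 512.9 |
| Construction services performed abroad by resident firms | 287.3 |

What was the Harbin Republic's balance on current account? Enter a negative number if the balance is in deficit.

1962.3

Goods: -1740.6 + 1869.8 = 129.2
Services: -379.8 + 508.9 + 556.2 + 512.9 + 287.3 + 138.5 = 1624.0
Primary income: 195.4 - 189.3 = 6.1
Secondary income: -260.9 + 128.4 + 335.5 = 203.0
Current account = 129.2 + 1624.0 + 6.1 + 203.0 = 1962.3
(Excluded from the current account — financial account: purchases of foreign government bonds by domestic residents 898.6, domestic pension funds' purchases of foreign equities 361.7.)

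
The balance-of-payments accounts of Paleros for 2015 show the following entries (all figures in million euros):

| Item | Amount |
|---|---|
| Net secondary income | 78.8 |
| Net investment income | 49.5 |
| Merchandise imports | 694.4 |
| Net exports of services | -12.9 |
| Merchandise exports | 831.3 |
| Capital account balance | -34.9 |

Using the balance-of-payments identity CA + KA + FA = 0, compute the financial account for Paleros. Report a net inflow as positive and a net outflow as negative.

Goods balance = 831.3 - 694.4 = 136.9
Services balance = -12.9
Trade balance (goods + services) = 136.9 + (-12.9) = 124.0
Net primary income = 49.5
Net secondary income = 78.8
Current account = 124.0 + 49.5 + 78.8 = 252.3
Financial account = -(252.3 + (-34.9)) = -217.4

-217.4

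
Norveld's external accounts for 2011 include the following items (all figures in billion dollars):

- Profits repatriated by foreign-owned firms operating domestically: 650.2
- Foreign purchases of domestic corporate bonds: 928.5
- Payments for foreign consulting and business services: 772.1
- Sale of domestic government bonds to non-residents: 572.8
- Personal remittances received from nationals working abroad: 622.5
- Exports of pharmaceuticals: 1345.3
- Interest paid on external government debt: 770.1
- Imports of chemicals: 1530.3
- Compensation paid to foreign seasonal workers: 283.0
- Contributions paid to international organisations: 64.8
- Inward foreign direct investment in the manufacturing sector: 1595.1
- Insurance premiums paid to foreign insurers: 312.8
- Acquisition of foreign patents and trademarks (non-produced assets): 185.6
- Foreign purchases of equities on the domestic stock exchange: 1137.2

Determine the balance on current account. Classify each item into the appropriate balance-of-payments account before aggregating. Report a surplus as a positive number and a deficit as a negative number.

Goods: 1345.3 - 1530.3 = -185.0
Services: -312.8 - 772.1 = -1084.9
Primary income: -283.0 - 770.1 - 650.2 = -1703.3
Secondary income: 622.5 - 64.8 = 557.7
Current account = (-185.0) + (-1084.9) + (-1703.3) + 557.7 = -2415.5
(Excluded from the current account — financial account: foreign purchases of domestic corporate bonds 928.5, sale of domestic government bonds to non-residents 572.8, inward foreign direct investment in the manufacturing sector 1595.1, foreign purchases of equities on the domestic stock exchange 1137.2; capital account: acquisition of foreign patents and trademarks (non-produced assets) 185.6.)

-2415.5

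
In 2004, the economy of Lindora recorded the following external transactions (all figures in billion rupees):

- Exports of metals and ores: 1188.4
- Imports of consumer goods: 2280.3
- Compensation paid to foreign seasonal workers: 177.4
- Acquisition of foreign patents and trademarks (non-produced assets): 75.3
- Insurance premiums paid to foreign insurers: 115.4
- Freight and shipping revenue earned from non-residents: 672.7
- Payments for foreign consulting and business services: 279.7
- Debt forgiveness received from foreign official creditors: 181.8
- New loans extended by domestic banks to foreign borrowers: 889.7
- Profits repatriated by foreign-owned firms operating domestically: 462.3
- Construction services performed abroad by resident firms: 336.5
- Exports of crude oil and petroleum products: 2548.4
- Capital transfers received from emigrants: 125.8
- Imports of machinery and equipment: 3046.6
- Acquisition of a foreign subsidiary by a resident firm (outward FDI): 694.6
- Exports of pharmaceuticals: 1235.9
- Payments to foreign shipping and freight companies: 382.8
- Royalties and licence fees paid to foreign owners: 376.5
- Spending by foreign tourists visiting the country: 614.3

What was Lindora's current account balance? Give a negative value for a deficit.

-524.8

Goods: 2548.4 + 1235.9 - 2280.3 + 1188.4 - 3046.6 = -354.2
Services: -115.4 - 376.5 - 279.7 - 382.8 + 672.7 + 336.5 + 614.3 = 469.1
Primary income: -462.3 - 177.4 = -639.7
Current account = (-354.2) + 469.1 + (-639.7) = -524.8
(Excluded from the current account — capital account: acquisition of foreign patents and trademarks (non-produced assets) 75.3, debt forgiveness received from foreign official creditors 181.8, capital transfers received from emigrants 125.8; financial account: new loans extended by domestic banks to foreign borrowers 889.7, acquisition of a foreign subsidiary by a resident firm (outward FDI) 694.6.)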